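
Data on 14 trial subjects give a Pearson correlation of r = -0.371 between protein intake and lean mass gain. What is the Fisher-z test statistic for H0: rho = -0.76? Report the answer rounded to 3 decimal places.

z_r = atanh(-0.371) = -0.389582,  z_0 = atanh(-0.76) = -0.996215
SE = 1/√(n−3) = 1/√11 = 0.301511
z = (z_r − z_0)/SE = (-0.389582 − (-0.996215)) / 0.301511 = 0.606633 / 0.301511 = 2.012

2.012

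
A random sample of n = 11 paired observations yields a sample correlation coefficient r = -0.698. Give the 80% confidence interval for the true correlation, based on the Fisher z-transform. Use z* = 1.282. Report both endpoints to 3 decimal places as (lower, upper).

(-0.866, -0.389)

z_r = atanh(-0.698) = -0.863390;  SE = 1/√(n−3) = 1/√8 = 0.353553
z-limits: -0.863390 ± 1.282·0.353553 = -0.863390 ± 0.453255 = [-1.316645, -0.410135]
ρ-limits: (tanh -1.316645, tanh -0.410135) = (-0.866, -0.389)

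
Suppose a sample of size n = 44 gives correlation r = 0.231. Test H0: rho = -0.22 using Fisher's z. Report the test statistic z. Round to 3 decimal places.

2.938

z_r = atanh(0.231) = 0.235246,  z_0 = atanh(-0.22) = -0.223656
SE = 1/√(n−3) = 1/√41 = 0.156174
z = (z_r − z_0)/SE = (0.235246 − (-0.223656)) / 0.156174 = 0.458902 / 0.156174 = 2.938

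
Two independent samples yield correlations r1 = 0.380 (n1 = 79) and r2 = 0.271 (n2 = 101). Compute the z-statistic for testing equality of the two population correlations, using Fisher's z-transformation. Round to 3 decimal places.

0.799

Fisher z-transforms: z1 = atanh(0.380) = 0.400060, z2 = atanh(0.271) = 0.277943; difference d = 0.122117
Var(d) = 1/76 + 1/98 = 0.0131579 + 0.0102041 = 0.0233620
z = d/√Var(d) = 0.122117 / √0.0233620 = 0.122117 / 0.152846 = 0.799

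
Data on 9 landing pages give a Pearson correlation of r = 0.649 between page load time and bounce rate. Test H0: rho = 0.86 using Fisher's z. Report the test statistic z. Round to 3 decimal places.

Fisher z: atanh(0.649) = 0.773569, atanh(0.86) = 1.293345
z = (z_r − z_0)·√(n−3) = (0.773569 − 1.293345)·√6 = -0.519776 · 2.449490 = -1.273

-1.273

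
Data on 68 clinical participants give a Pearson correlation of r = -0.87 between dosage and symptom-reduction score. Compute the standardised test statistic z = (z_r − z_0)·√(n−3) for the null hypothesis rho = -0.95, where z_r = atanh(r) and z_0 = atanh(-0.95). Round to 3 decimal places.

z_r = atanh(-0.87) = -1.333080,  z_0 = atanh(-0.95) = -1.831781
SE = 1/√(n−3) = 1/√65 = 0.124035
z = (z_r − z_0)/SE = (-1.333080 − (-1.831781)) / 0.124035 = 0.498701 / 0.124035 = 4.021

4.021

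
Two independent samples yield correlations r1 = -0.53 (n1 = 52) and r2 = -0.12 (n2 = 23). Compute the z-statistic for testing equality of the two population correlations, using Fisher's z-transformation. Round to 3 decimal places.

Fisher z-transforms: z1 = atanh(-0.53) = -0.590145, z2 = atanh(-0.12) = -0.120581; difference d = -0.469564
Var(d) = 1/49 + 1/20 = 0.0204082 + 0.0500000 = 0.0704082
z = d/√Var(d) = -0.469564 / √0.0704082 = -0.469564 / 0.265345 = -1.770

-1.770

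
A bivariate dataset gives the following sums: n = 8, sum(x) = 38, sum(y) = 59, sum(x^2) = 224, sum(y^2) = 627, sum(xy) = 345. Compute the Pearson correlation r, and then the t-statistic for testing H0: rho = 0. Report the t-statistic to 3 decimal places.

2.461

S_xy = nΣxy − ΣxΣy = 8·345 − 38·59 = 2760 − 2242 = 518
S_xx = nΣx² − (Σx)² = 8·224 − 38² = 1792 − 1444 = 348
S_yy = nΣy² − (Σy)² = 8·627 − 59² = 5016 − 3481 = 1535
r = S_xy / √(S_xx·S_yy) = 518 / √(348·1535) = 518 / √534180 = 518 / 730.8762 = 0.7087
t = r·√(n−2)/√(1−r²) = 0.7087·√6 / √(1−0.502256) = 1.735953 / 0.705510 = 2.461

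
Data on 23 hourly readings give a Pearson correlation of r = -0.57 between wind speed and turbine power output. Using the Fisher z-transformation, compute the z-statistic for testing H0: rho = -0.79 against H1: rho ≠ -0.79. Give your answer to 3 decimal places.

1.896

Fisher z: atanh(-0.57) = -0.647523, atanh(-0.79) = -1.071432
z = (z_r − z_0)·√(n−3) = (-0.647523 − (-1.071432))·√20 = 0.423909 · 4.472136 = 1.896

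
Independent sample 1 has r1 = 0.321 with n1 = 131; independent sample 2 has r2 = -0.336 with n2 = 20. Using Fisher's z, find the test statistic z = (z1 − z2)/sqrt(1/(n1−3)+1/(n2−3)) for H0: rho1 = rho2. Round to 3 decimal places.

z1 = atanh(0.321) = 0.332762,  z2 = atanh(-0.336) = -0.349577
SE = √(1/(n1−3) + 1/(n2−3)) = √(1/128 + 1/17) = √(0.0078125 + 0.0588235) = √0.0666360 = 0.258139
z = (z1 − z2)/SE = (0.332762 − (-0.349577)) / 0.258139 = 0.682339 / 0.258139 = 2.643

2.643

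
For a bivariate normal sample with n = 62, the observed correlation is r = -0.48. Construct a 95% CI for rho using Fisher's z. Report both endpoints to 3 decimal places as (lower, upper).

Fisher z: z_r = atanh(r) = ½·ln((1+(-0.48))/(1−(-0.48))) = -0.522984
SE(z) = 1/√(n−3) = 1/√59 = 0.130189
95% ⇒ z* = 1.960; margin = 1.960·0.130189 = 0.255170
CI on z-scale: (-0.778154, -0.267814)
Back-transform: tanh(-0.778154) = -0.651646, tanh(-0.267814) = -0.261590

(-0.652, -0.262)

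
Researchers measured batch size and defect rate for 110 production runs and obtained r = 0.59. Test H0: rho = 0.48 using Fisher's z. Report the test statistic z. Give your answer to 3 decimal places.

1.600

z_r = atanh(0.59) = 0.677666,  z_0 = atanh(0.48) = 0.522984
SE = 1/√(n−3) = 1/√107 = 0.096674
z = (z_r − z_0)/SE = (0.677666 − 0.522984) / 0.096674 = 0.154682 / 0.096674 = 1.600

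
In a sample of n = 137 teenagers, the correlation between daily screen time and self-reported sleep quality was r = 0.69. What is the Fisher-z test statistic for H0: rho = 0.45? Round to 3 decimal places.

Fisher z: atanh(0.69) = 0.847956, atanh(0.45) = 0.484700
z = (z_r − z_0)·√(n−3) = (0.847956 − 0.484700)·√134 = 0.363256 · 11.575837 = 4.205

4.205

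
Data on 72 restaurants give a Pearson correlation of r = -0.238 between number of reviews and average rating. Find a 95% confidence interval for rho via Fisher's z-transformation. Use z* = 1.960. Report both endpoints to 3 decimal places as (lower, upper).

z_r = atanh(-0.238) = -0.242653;  SE = 1/√(n−3) = 1/√69 = 0.120386
z-limits: -0.242653 ± 1.960·0.120386 = -0.242653 ± 0.235957 = [-0.478610, -0.006696]
ρ-limits: (tanh -0.478610, tanh -0.006696) = (-0.445, -0.007)

(-0.445, -0.007)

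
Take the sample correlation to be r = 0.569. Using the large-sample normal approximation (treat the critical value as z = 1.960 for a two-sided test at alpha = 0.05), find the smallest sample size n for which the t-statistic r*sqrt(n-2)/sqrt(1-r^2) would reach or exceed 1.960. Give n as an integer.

Need r·√(n−2)/√(1−r²) ≥ 1.960
√(n−2) ≥ 1.960·√(1−0.323761) / 0.569 = 1.960·0.822338 / 0.569 = 2.8327
n−2 ≥ 8.0242  ⇒  n ≥ 10.0242
Smallest integer n = 11

11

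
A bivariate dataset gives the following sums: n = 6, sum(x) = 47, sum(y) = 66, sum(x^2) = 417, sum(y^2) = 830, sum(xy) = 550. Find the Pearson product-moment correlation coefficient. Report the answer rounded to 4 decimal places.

Numerator: nΣxy − (Σx)(Σy) = 6·550 − (47)(66) = 198
Denominator: √[(nΣx²−(Σx)²)(nΣy²−(Σy)²)]
  nΣx²−(Σx)² = 6·417 − 2209 = 293;  nΣy²−(Σy)² = 6·830 − 4356 = 624
  √(293·624) = √182832 = 427.5886
r = 198 / 427.5886 = 0.4631

0.4631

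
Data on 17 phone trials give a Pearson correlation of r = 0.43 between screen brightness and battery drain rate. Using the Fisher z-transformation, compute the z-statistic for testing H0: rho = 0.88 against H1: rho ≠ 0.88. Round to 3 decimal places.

z_r = atanh(0.43) = 0.459897,  z_0 = atanh(0.88) = 1.375768
SE = 1/√(n−3) = 1/√14 = 0.267261
z = (z_r − z_0)/SE = (0.459897 − 1.375768) / 0.267261 = -0.915871 / 0.267261 = -3.427

-3.427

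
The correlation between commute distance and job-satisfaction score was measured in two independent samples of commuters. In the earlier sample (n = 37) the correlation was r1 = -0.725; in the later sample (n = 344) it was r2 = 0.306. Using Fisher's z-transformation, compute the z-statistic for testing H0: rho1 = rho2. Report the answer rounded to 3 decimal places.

-6.863

z1 = atanh(-0.725) = -0.918106,  z2 = atanh(0.306) = 0.316126
SE = √(1/(n1−3) + 1/(n2−3)) = √(1/34 + 1/341) = √(0.0294118 + 0.0029326) = √0.0323444 = 0.179845
z = (z1 − z2)/SE = (-0.918106 − 0.316126) / 0.179845 = -1.234232 / 0.179845 = -6.863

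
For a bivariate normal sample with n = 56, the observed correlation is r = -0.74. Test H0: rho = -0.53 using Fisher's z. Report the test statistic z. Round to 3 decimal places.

-2.623

Fisher z: atanh(-0.74) = -0.950479, atanh(-0.53) = -0.590145
z = (z_r − z_0)·√(n−3) = (-0.950479 − (-0.590145))·√53 = -0.360334 · 7.280110 = -2.623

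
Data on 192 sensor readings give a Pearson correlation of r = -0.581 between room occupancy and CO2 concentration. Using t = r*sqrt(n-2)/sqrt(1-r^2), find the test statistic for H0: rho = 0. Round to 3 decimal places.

1 − r² = 1 − 0.337561 = 0.662439;  √(1−r²) = 0.813904
√(n−2) = √190 = 13.784049
t = r·√(n−2)/√(1−r²) = -0.581 · 13.784049 / 0.813904 = -9.840

-9.840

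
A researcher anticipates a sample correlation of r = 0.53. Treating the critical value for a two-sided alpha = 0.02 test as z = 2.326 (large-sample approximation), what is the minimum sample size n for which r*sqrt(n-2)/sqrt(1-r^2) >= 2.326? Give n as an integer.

Need r·√(n−2)/√(1−r²) ≥ 2.326
√(n−2) ≥ 2.326·√(1−0.2809) / 0.53 = 2.326·0.847998 / 0.53 = 3.7216
n−2 ≥ 13.8503  ⇒  n ≥ 15.8503
Smallest integer n = 16

16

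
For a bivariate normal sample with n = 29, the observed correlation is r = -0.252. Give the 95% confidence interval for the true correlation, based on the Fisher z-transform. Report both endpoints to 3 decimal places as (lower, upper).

z_r = atanh(-0.252) = -0.257547;  SE = 1/√(n−3) = 1/√26 = 0.196116
z-limits: -0.257547 ± 1.960·0.196116 = -0.257547 ± 0.384387 = [-0.641934, 0.126840]
ρ-limits: (tanh -0.641934, tanh 0.126840) = (-0.566, 0.126)

(-0.566, 0.126)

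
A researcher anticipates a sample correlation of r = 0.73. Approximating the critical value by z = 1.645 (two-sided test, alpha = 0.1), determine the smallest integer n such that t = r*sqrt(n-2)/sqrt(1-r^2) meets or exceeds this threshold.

5

Need r·√(n−2)/√(1−r²) ≥ 1.645
√(n−2) ≥ 1.645·√(1−0.5329) / 0.73 = 1.645·0.683447 / 0.73 = 1.5401
n−2 ≥ 2.3719  ⇒  n ≥ 4.3719
Smallest integer n = 5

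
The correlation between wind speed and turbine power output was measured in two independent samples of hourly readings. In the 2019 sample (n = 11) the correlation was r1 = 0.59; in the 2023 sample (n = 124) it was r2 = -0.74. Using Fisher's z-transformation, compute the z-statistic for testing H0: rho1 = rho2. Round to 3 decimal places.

z1 = atanh(0.59) = 0.677666,  z2 = atanh(-0.74) = -0.950479
SE = √(1/(n1−3) + 1/(n2−3)) = √(1/8 + 1/121) = √(0.1250000 + 0.0082645) = √0.1332645 = 0.365054
z = (z1 − z2)/SE = (0.677666 − (-0.950479)) / 0.365054 = 1.628145 / 0.365054 = 4.460

4.460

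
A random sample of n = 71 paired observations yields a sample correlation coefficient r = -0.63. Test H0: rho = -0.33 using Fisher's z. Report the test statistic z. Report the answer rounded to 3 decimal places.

z_r = atanh(-0.63) = -0.741416,  z_0 = atanh(-0.33) = -0.342828
SE = 1/√(n−3) = 1/√68 = 0.121268
z = (z_r − z_0)/SE = (-0.741416 − (-0.342828)) / 0.121268 = -0.398588 / 0.121268 = -3.287

-3.287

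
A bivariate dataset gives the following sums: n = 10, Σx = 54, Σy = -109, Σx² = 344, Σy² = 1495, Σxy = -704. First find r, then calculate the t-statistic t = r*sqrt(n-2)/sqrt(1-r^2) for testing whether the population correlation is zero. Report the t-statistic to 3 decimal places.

-6.208

S_xy = nΣxy − ΣxΣy = 10·(-704) − 54·(-109) = -7040 − (-5886) = -1154
S_xx = nΣx² − (Σx)² = 10·344 − 54² = 3440 − 2916 = 524
S_yy = nΣy² − (Σy)² = 10·1495 − (-109)² = 14950 − 11881 = 3069
r = S_xy / √(S_xx·S_yy) = -1154 / √(524·3069) = -1154 / √1608156 = -1154 / 1268.1309 = -0.9100
t = r·√(n−2)/√(1−r²) = -0.9100·√8 / √(1−0.828100) = -2.573869 / 0.414608 = -6.208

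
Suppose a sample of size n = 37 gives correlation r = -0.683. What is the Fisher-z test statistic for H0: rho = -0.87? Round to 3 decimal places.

Fisher z: atanh(-0.683) = -0.834716, atanh(-0.87) = -1.333080
z = (z_r − z_0)·√(n−3) = (-0.834716 − (-1.333080))·√34 = 0.498364 · 5.830952 = 2.906

2.906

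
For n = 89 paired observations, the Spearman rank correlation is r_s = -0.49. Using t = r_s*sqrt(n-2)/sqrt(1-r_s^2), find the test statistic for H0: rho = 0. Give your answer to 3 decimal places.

1 − r_s² = 1 − 0.2401 = 0.7599;  √(1−r_s²) = 0.871722
√(n−2) = √87 = 9.327379
t = r_s·√(n−2)/√(1−r_s²) = -0.49 · 9.327379 / 0.871722 = -5.243

-5.243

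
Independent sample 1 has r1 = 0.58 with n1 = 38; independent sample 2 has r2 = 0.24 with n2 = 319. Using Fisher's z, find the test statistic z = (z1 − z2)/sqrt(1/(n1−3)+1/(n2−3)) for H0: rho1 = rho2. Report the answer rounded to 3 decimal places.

2.345

Fisher z-transforms: z1 = atanh(0.58) = 0.662463, z2 = atanh(0.24) = 0.244774; difference d = 0.417689
Var(d) = 1/35 + 1/316 = 0.0285714 + 0.0031646 = 0.0317360
z = d/√Var(d) = 0.417689 / √0.0317360 = 0.417689 / 0.178146 = 2.345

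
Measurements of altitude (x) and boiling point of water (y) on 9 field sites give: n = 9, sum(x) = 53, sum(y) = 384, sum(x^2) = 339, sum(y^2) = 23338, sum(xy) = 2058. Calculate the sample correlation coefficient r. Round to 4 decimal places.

-0.4702

S_xy = nΣxy − ΣxΣy = 9·2058 − 53·384 = 18522 − 20352 = -1830
S_xx = nΣx² − (Σx)² = 9·339 − 53² = 3051 − 2809 = 242
S_yy = nΣy² − (Σy)² = 9·23338 − 384² = 210042 − 147456 = 62586
r = S_xy / √(S_xx·S_yy) = -1830 / √(242·62586) = -1830 / √15145812 = -1830 / 3891.7621 = -0.4702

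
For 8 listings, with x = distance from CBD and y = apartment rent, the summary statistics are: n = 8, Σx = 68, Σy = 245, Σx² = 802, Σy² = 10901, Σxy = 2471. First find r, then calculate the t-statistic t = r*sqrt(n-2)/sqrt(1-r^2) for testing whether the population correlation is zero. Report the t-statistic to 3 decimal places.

1.218

S_xy = nΣxy − ΣxΣy = 8·2471 − 68·245 = 19768 − 16660 = 3108
S_xx = nΣx² − (Σx)² = 8·802 − 68² = 6416 − 4624 = 1792
S_yy = nΣy² − (Σy)² = 8·10901 − 245² = 87208 − 60025 = 27183
r = S_xy / √(S_xx·S_yy) = 3108 / √(1792·27183) = 3108 / √48711936 = 3108 / 6979.3937 = 0.4453
t = r·√(n−2)/√(1−r²) = 0.4453·√6 / √(1−0.198292) = 1.090758 / 0.895381 = 1.218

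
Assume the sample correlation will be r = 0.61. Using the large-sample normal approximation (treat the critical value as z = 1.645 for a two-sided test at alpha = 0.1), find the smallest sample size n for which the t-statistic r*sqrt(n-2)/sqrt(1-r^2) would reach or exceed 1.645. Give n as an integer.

7

r√(n−2)/√(1−r²) ≥ 1.645  ⇔  n−2 ≥ (1.645)²·(1−r²)/r²
(1−r²)/r² = (1−0.3721)/0.3721 = 1.6874
n ≥ 2 + 2.706025·1.6874 = 2 + 4.5661 = 6.5661
⌈6.5661⌉ = 7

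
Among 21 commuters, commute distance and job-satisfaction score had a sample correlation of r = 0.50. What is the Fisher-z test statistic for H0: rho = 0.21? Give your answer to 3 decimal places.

z_r = atanh(0.50) = 0.549306,  z_0 = atanh(0.21) = 0.213171
SE = 1/√(n−3) = 1/√18 = 0.235702
z = (z_r − z_0)/SE = (0.549306 − 0.213171) / 0.235702 = 0.336135 / 0.235702 = 1.426

1.426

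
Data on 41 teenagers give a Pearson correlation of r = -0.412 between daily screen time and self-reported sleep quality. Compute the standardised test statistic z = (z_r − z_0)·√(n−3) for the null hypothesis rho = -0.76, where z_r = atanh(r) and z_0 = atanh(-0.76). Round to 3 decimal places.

3.441

Fisher z: atanh(-0.412) = -0.438018, atanh(-0.76) = -0.996215
z = (z_r − z_0)·√(n−3) = (-0.438018 − (-0.996215))·√38 = 0.558197 · 6.164414 = 3.441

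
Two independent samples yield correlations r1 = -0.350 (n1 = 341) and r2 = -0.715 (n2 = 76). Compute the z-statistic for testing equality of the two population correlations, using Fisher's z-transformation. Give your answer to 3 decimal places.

4.121

z1 = atanh(-0.350) = -0.365444,  z2 = atanh(-0.715) = -0.897340
SE = √(1/(n1−3) + 1/(n2−3)) = √(1/338 + 1/73) = √(0.0029586 + 0.0136986) = √0.0166572 = 0.129063
z = (z1 − z2)/SE = (-0.365444 − (-0.897340)) / 0.129063 = 0.531896 / 0.129063 = 4.121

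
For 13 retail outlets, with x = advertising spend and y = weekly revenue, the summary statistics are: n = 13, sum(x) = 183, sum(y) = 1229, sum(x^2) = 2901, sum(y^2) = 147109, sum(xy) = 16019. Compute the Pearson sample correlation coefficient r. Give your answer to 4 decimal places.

-0.4043

Numerator: nΣxy − (Σx)(Σy) = 13·16019 − (183)(1229) = -16660
Denominator: √[(nΣx²−(Σx)²)(nΣy²−(Σy)²)]
  nΣx²−(Σx)² = 13·2901 − 33489 = 4224;  nΣy²−(Σy)² = 13·147109 − 1510441 = 401976
  √(4224·401976) = √1697946624 = 41206.1479
r = -16660 / 41206.1479 = -0.4043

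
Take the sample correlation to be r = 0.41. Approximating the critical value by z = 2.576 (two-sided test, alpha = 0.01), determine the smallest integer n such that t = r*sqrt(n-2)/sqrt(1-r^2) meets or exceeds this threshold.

35

Need r·√(n−2)/√(1−r²) ≥ 2.576
√(n−2) ≥ 2.576·√(1−0.1681) / 0.41 = 2.576·0.912086 / 0.41 = 5.7306
n−2 ≥ 32.8398  ⇒  n ≥ 34.8398
Smallest integer n = 35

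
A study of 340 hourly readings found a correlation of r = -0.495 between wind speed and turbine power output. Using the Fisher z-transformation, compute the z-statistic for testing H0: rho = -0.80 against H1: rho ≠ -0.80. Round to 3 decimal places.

10.206

z_r = atanh(-0.495) = -0.542662,  z_0 = atanh(-0.80) = -1.098612
SE = 1/√(n−3) = 1/√337 = 0.054473
z = (z_r − z_0)/SE = (-0.542662 − (-1.098612)) / 0.054473 = 0.555950 / 0.054473 = 10.206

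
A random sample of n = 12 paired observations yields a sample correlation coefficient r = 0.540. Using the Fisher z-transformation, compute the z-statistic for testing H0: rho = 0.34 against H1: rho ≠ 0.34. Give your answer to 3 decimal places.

0.750

Fisher z: atanh(0.540) = 0.604156, atanh(0.34) = 0.354093
z = (z_r − z_0)·√(n−3) = (0.604156 − 0.354093)·√9 = 0.250063 · 3.000000 = 0.750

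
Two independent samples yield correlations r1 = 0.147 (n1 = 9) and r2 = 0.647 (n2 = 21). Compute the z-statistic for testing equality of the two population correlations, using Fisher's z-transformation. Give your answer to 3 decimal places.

Fisher z-transforms: z1 = atanh(0.147) = 0.148073, z2 = atanh(0.647) = 0.770121; difference d = -0.622048
Var(d) = 1/6 + 1/18 = 0.1666667 + 0.0555556 = 0.2222223
z = d/√Var(d) = -0.622048 / √0.2222223 = -0.622048 / 0.471405 = -1.320

-1.320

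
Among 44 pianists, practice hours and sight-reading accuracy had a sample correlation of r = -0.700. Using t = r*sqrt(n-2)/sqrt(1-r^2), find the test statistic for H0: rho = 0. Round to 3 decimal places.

1 − r² = 1 − 0.490000 = 0.510000;  √(1−r²) = 0.714143
√(n−2) = √42 = 6.480741
t = r·√(n−2)/√(1−r²) = -0.700 · 6.480741 / 0.714143 = -6.352

-6.352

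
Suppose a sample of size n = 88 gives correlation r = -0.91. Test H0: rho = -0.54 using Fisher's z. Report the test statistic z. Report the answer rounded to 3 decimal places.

Fisher z: atanh(-0.91) = -1.527524, atanh(-0.54) = -0.604156
z = (z_r − z_0)·√(n−3) = (-1.527524 − (-0.604156))·√85 = -0.923368 · 9.219544 = -8.513

-8.513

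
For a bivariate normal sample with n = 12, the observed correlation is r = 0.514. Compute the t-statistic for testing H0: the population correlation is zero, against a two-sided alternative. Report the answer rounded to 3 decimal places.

1.895

1 − r² = 1 − 0.264196 = 0.735804;  √(1−r²) = 0.857790
√(n−2) = √10 = 3.162278
t = r·√(n−2)/√(1−r²) = 0.514 · 3.162278 / 0.857790 = 1.895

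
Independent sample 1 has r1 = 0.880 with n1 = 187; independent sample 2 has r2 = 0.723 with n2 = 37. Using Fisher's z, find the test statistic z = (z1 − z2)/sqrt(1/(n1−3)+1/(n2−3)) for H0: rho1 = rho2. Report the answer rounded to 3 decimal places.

Fisher z-transforms: z1 = atanh(0.880) = 1.375768, z2 = atanh(0.723) = 0.913902; difference d = 0.461866
Var(d) = 1/184 + 1/34 = 0.0054348 + 0.0294118 = 0.0348466
z = d/√Var(d) = 0.461866 / √0.0348466 = 0.461866 / 0.186672 = 2.474

2.474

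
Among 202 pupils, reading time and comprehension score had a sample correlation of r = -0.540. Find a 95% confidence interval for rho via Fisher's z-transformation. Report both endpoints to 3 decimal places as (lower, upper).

(-0.631, -0.434)

z_r = atanh(-0.540) = -0.604156;  SE = 1/√(n−3) = 1/√199 = 0.070888
z-limits: -0.604156 ± 1.960·0.070888 = -0.604156 ± 0.138940 = [-0.743096, -0.465216]
ρ-limits: (tanh -0.743096, tanh -0.465216) = (-0.631, -0.434)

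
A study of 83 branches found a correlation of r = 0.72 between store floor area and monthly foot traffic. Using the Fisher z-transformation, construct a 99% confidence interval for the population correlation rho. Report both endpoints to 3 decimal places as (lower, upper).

z_r = atanh(0.72) = 0.907645;  SE = 1/√(n−3) = 1/√80 = 0.111803
z-limits: 0.907645 ± 2.576·0.111803 = 0.907645 ± 0.288005 = [0.619640, 1.195650]
ρ-limits: (tanh 0.619640, tanh 1.195650) = (0.551, 0.832)

(0.551, 0.832)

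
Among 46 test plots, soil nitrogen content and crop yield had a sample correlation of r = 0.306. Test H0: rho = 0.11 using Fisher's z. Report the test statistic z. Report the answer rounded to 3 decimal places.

1.349

z_r = atanh(0.306) = 0.316126,  z_0 = atanh(0.11) = 0.110447
SE = 1/√(n−3) = 1/√43 = 0.152499
z = (z_r − z_0)/SE = (0.316126 − 0.110447) / 0.152499 = 0.205679 / 0.152499 = 1.349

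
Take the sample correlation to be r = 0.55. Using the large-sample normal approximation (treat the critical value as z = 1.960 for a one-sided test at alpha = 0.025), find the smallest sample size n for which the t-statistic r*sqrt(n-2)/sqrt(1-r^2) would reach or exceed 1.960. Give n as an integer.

11

Need r·√(n−2)/√(1−r²) ≥ 1.960
√(n−2) ≥ 1.960·√(1−0.3025) / 0.55 = 1.960·0.835165 / 0.55 = 2.9762
n−2 ≥ 8.8578  ⇒  n ≥ 10.8578
Smallest integer n = 11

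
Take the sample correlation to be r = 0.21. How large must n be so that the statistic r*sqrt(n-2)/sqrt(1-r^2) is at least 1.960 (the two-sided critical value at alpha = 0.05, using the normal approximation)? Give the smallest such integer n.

86

r√(n−2)/√(1−r²) ≥ 1.960  ⇔  n−2 ≥ (1.960)²·(1−r²)/r²
(1−r²)/r² = (1−0.0441)/0.0441 = 21.6757
n ≥ 2 + 3.8416·21.6757 = 2 + 83.2694 = 85.2694
⌈85.2694⌉ = 86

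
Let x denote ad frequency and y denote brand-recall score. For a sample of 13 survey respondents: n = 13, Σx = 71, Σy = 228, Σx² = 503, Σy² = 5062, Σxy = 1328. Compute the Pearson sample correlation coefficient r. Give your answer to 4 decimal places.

Numerator: nΣxy − (Σx)(Σy) = 13·1328 − (71)(228) = 1076
Denominator: √[(nΣx²−(Σx)²)(nΣy²−(Σy)²)]
  nΣx²−(Σx)² = 13·503 − 5041 = 1498;  nΣy²−(Σy)² = 13·5062 − 51984 = 13822
  √(1498·13822) = √20705356 = 4550.3138
r = 1076 / 4550.3138 = 0.2365

0.2365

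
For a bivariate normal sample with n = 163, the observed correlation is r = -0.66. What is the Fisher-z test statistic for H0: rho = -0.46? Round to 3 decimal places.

-3.738

z_r = atanh(-0.66) = -0.792814,  z_0 = atanh(-0.46) = -0.497311
SE = 1/√(n−3) = 1/√160 = 0.079057
z = (z_r − z_0)/SE = (-0.792814 − (-0.497311)) / 0.079057 = -0.295503 / 0.079057 = -3.738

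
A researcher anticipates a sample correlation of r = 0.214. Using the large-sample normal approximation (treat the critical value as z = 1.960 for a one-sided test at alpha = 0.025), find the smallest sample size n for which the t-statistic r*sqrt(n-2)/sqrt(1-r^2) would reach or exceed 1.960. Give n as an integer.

83

Need r·√(n−2)/√(1−r²) ≥ 1.960
√(n−2) ≥ 1.960·√(1−0.045796) / 0.214 = 1.960·0.976834 / 0.214 = 8.9467
n−2 ≥ 80.0434  ⇒  n ≥ 82.0434
Smallest integer n = 83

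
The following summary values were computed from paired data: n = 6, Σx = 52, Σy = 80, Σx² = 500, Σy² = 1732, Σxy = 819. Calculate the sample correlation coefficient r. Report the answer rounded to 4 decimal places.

S_xy = nΣxy − ΣxΣy = 6·819 − 52·80 = 4914 − 4160 = 754
S_xx = nΣx² − (Σx)² = 6·500 − 52² = 3000 − 2704 = 296
S_yy = nΣy² − (Σy)² = 6·1732 − 80² = 10392 − 6400 = 3992
r = S_xy / √(S_xx·S_yy) = 754 / √(296·3992) = 754 / √1181632 = 754 / 1087.0290 = 0.6936

0.6936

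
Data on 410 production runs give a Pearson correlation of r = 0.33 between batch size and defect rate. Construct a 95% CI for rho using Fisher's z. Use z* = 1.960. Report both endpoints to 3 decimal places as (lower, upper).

Fisher z: z_r = atanh(r) = ½·ln((1+0.33)/(1−0.33)) = 0.342828
SE(z) = 1/√(n−3) = 1/√407 = 0.049568
95% ⇒ z* = 1.960; margin = 1.960·0.049568 = 0.097153
CI on z-scale: (0.245675, 0.439981)
Back-transform: tanh(0.245675) = 0.240849, tanh(0.439981) = 0.413629

(0.241, 0.414)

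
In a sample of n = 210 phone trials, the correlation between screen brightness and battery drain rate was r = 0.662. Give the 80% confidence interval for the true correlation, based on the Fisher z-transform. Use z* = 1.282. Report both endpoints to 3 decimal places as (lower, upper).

Fisher z: z_r = atanh(r) = ½·ln((1+0.662)/(1−0.662)) = 0.796366
SE(z) = 1/√(n−3) = 1/√207 = 0.069505
80% ⇒ z* = 1.282; margin = 1.282·0.069505 = 0.089105
CI on z-scale: (0.707261, 0.885471)
Back-transform: tanh(0.707261) = 0.608956, tanh(0.885471) = 0.709150

(0.609, 0.709)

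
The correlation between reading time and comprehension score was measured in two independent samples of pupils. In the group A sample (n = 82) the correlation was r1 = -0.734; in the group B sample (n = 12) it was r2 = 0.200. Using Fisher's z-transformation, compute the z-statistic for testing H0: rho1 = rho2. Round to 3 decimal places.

z1 = atanh(-0.734) = -0.937345,  z2 = atanh(0.200) = 0.202733
SE = √(1/(n1−3) + 1/(n2−3)) = √(1/79 + 1/9) = √(0.0126582 + 0.1111111) = √0.1237693 = 0.351809
z = (z1 − z2)/SE = (-0.937345 − 0.202733) / 0.351809 = -1.140078 / 0.351809 = -3.241

-3.241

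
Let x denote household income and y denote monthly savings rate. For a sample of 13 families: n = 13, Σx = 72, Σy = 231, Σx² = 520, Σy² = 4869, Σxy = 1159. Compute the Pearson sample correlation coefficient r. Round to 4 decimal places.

S_xy = nΣxy − ΣxΣy = 13·1159 − 72·231 = 15067 − 16632 = -1565
S_xx = nΣx² − (Σx)² = 13·520 − 72² = 6760 − 5184 = 1576
S_yy = nΣy² − (Σy)² = 13·4869 − 231² = 63297 − 53361 = 9936
r = S_xy / √(S_xx·S_yy) = -1565 / √(1576·9936) = -1565 / √15659136 = -1565 / 3957.1626 = -0.3955

-0.3955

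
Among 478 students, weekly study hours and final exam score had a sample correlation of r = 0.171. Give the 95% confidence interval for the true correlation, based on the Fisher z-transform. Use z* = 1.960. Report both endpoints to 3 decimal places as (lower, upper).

z_r = atanh(0.171) = 0.172697;  SE = 1/√(n−3) = 1/√475 = 0.045883
z-limits: 0.172697 ± 1.960·0.045883 = 0.172697 ± 0.089931 = [0.082766, 0.262628]
ρ-limits: (tanh 0.082766, tanh 0.262628) = (0.083, 0.257)

(0.083, 0.257)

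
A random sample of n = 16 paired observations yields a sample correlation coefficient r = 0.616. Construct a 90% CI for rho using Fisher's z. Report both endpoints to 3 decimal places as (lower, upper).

(0.256, 0.826)

Fisher z: z_r = atanh(r) = ½·ln((1+0.616)/(1−0.616)) = 0.718533
SE(z) = 1/√(n−3) = 1/√13 = 0.277350
90% ⇒ z* = 1.645; margin = 1.645·0.277350 = 0.456241
CI on z-scale: (0.262292, 1.174774)
Back-transform: tanh(0.262292) = 0.256438, tanh(1.174774) = 0.825797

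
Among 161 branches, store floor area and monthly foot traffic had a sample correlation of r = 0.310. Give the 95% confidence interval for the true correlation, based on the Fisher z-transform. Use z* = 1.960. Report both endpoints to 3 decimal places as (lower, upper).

(0.163, 0.443)

Fisher z: z_r = atanh(r) = ½·ln((1+0.310)/(1−0.310)) = 0.320545
SE(z) = 1/√(n−3) = 1/√158 = 0.079556
95% ⇒ z* = 1.960; margin = 1.960·0.079556 = 0.155930
CI on z-scale: (0.164615, 0.476475)
Back-transform: tanh(0.164615) = 0.163144, tanh(0.476475) = 0.443416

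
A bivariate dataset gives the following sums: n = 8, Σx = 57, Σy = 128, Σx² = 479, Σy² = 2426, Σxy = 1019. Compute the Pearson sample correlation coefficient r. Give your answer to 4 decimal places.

S_xy = nΣxy − ΣxΣy = 8·1019 − 57·128 = 8152 − 7296 = 856
S_xx = nΣx² − (Σx)² = 8·479 − 57² = 3832 − 3249 = 583
S_yy = nΣy² − (Σy)² = 8·2426 − 128² = 19408 − 16384 = 3024
r = S_xy / √(S_xx·S_yy) = 856 / √(583·3024) = 856 / √1762992 = 856 / 1327.7771 = 0.6447

0.6447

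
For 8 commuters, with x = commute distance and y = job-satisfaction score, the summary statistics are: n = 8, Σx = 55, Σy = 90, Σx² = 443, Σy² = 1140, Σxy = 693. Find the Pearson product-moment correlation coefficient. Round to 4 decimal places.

0.8164

S_xy = nΣxy − ΣxΣy = 8·693 − 55·90 = 5544 − 4950 = 594
S_xx = nΣx² − (Σx)² = 8·443 − 55² = 3544 − 3025 = 519
S_yy = nΣy² − (Σy)² = 8·1140 − 90² = 9120 − 8100 = 1020
r = S_xy / √(S_xx·S_yy) = 594 / √(519·1020) = 594 / √529380 = 594 / 727.5850 = 0.8164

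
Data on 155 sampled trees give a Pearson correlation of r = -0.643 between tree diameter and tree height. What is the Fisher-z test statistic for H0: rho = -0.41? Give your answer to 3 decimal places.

z_r = atanh(-0.643) = -0.763272,  z_0 = atanh(-0.41) = -0.435611
SE = 1/√(n−3) = 1/√152 = 0.081111
z = (z_r − z_0)/SE = (-0.763272 − (-0.435611)) / 0.081111 = -0.327661 / 0.081111 = -4.040

-4.040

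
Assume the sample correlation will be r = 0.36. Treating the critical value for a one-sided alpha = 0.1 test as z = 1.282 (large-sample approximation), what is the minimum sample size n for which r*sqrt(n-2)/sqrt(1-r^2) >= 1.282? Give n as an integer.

r√(n−2)/√(1−r²) ≥ 1.282  ⇔  n−2 ≥ (1.282)²·(1−r²)/r²
(1−r²)/r² = (1−0.1296)/0.1296 = 6.7160
n ≥ 2 + 1.643524·6.7160 = 2 + 11.0379 = 13.0379
⌈13.0379⌉ = 14

14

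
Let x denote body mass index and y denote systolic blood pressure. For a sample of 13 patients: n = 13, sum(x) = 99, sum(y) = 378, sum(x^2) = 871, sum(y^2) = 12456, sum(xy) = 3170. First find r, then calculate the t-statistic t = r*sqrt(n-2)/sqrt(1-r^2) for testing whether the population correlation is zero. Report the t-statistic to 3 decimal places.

3.284

S_xy = nΣxy − ΣxΣy = 13·3170 − 99·378 = 41210 − 37422 = 3788
S_xx = nΣx² − (Σx)² = 13·871 − 99² = 11323 − 9801 = 1522
S_yy = nΣy² − (Σy)² = 13·12456 − 378² = 161928 − 142884 = 19044
r = S_xy / √(S_xx·S_yy) = 3788 / √(1522·19044) = 3788 / √28984968 = 3788 / 5383.7689 = 0.7036
t = r·√(n−2)/√(1−r²) = 0.7036·√11 / √(1−0.495053) = 2.333577 / 0.710596 = 3.284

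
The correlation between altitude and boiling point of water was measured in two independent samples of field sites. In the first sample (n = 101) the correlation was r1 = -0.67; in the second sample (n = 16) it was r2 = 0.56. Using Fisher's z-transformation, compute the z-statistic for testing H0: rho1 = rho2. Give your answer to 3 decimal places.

-4.891

Fisher z-transforms: z1 = atanh(-0.67) = -0.810743, z2 = atanh(0.56) = 0.632833; difference d = -1.443576
Var(d) = 1/98 + 1/13 = 0.0102041 + 0.0769231 = 0.0871272
z = d/√Var(d) = -1.443576 / √0.0871272 = -1.443576 / 0.295173 = -4.891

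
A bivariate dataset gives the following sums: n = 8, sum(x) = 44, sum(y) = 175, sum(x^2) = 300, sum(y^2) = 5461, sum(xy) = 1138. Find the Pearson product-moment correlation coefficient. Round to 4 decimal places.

0.5703

S_xy = nΣxy − ΣxΣy = 8·1138 − 44·175 = 9104 − 7700 = 1404
S_xx = nΣx² − (Σx)² = 8·300 − 44² = 2400 − 1936 = 464
S_yy = nΣy² − (Σy)² = 8·5461 − 175² = 43688 − 30625 = 13063
r = S_xy / √(S_xx·S_yy) = 1404 / √(464·13063) = 1404 / √6061232 = 1404 / 2461.9569 = 0.5703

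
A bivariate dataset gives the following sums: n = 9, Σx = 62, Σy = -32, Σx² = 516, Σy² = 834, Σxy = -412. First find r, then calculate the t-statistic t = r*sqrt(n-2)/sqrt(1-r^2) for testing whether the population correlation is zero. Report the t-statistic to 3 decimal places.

-3.066

Numerator: nΣxy − (Σx)(Σy) = 9·(-412) − (62)(-32) = -1724
Denominator: √[(nΣx²−(Σx)²)(nΣy²−(Σy)²)]
  nΣx²−(Σx)² = 9·516 − 3844 = 800;  nΣy²−(Σy)² = 9·834 − 1024 = 6482
  √(800·6482) = √5185600 = 2277.1913
r = -1724 / 2277.1913 = -0.7571
t = r·√(n−2)/√(1−r²) = -0.7571·√7 / √(1−0.573200) = -2.003098 / 0.653299 = -3.066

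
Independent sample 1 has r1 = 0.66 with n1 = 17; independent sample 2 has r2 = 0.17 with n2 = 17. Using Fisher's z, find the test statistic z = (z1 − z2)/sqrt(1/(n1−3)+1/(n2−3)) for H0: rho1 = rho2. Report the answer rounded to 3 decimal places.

1.643

z1 = atanh(0.66) = 0.792814,  z2 = atanh(0.17) = 0.171667
SE = √(1/(n1−3) + 1/(n2−3)) = √(1/14 + 1/14) = √(0.0714286 + 0.0714286) = √0.1428572 = 0.377965
z = (z1 − z2)/SE = (0.792814 − 0.171667) / 0.377965 = 0.621147 / 0.377965 = 1.643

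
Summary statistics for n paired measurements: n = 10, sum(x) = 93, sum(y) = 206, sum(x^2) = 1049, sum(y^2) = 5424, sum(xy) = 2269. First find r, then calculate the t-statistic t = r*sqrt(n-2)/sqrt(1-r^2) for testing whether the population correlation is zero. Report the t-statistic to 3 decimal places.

S_xy = nΣxy − ΣxΣy = 10·2269 − 93·206 = 22690 − 19158 = 3532
S_xx = nΣx² − (Σx)² = 10·1049 − 93² = 10490 − 8649 = 1841
S_yy = nΣy² − (Σy)² = 10·5424 − 206² = 54240 − 42436 = 11804
r = S_xy / √(S_xx·S_yy) = 3532 / √(1841·11804) = 3532 / √21731164 = 3532 / 4661.6697 = 0.7577
t = r·√(n−2)/√(1−r²) = 0.7577·√8 / √(1−0.574109) = 2.143099 / 0.652603 = 3.284

3.284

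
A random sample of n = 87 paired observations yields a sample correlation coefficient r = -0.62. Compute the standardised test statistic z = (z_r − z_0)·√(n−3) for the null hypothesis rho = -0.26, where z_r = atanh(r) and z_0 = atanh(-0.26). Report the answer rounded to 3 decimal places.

z_r = atanh(-0.62) = -0.725005,  z_0 = atanh(-0.26) = -0.266108
SE = 1/√(n−3) = 1/√84 = 0.109109
z = (z_r − z_0)/SE = (-0.725005 − (-0.266108)) / 0.109109 = -0.458897 / 0.109109 = -4.206

-4.206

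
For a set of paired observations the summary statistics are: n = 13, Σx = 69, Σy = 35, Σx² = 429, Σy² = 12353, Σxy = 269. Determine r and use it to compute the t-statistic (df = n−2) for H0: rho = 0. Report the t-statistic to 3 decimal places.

Numerator: nΣxy − (Σx)(Σy) = 13·269 − (69)(35) = 1082
Denominator: √[(nΣx²−(Σx)²)(nΣy²−(Σy)²)]
  nΣx²−(Σx)² = 13·429 − 4761 = 816;  nΣy²−(Σy)² = 13·12353 − 1225 = 159364
  √(816·159364) = √130041024 = 11403.5531
r = 1082 / 11403.5531 = 0.0949
t = r·√(n−2)/√(1−r²) = 0.0949·√11 / √(1−0.009006) = 0.314748 / 0.995487 = 0.316

0.316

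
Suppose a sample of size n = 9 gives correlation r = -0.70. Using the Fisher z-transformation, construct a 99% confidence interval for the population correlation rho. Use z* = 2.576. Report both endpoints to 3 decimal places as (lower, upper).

Fisher z: z_r = atanh(r) = ½·ln((1+(-0.70))/(1−(-0.70))) = -0.867301
SE(z) = 1/√(n−3) = 1/√6 = 0.408248
99% ⇒ z* = 2.576; margin = 2.576·0.408248 = 1.051647
CI on z-scale: (-1.918948, 0.184346)
Back-transform: tanh(-1.918948) = -0.957831, tanh(0.184346) = 0.182286

(-0.958, 0.182)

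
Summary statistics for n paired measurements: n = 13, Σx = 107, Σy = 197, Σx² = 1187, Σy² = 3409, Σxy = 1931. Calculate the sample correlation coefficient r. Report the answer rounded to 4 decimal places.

S_xy = nΣxy − ΣxΣy = 13·1931 − 107·197 = 25103 − 21079 = 4024
S_xx = nΣx² − (Σx)² = 13·1187 − 107² = 15431 − 11449 = 3982
S_yy = nΣy² − (Σy)² = 13·3409 − 197² = 44317 − 38809 = 5508
r = S_xy / √(S_xx·S_yy) = 4024 / √(3982·5508) = 4024 / √21932856 = 4024 / 4683.2527 = 0.8592

0.8592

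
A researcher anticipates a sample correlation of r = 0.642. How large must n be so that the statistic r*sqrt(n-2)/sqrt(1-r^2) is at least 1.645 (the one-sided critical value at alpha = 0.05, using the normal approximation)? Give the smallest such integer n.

6

Need r·√(n−2)/√(1−r²) ≥ 1.645
√(n−2) ≥ 1.645·√(1−0.412164) / 0.642 = 1.645·0.766705 / 0.642 = 1.9645
n−2 ≥ 3.8593  ⇒  n ≥ 5.8593
Smallest integer n = 6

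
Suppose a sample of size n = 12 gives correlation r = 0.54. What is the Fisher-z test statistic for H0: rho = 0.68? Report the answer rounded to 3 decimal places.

-0.675

Fisher z: atanh(0.54) = 0.604156, atanh(0.68) = 0.829114
z = (z_r − z_0)·√(n−3) = (0.604156 − 0.829114)·√9 = -0.224958 · 3.000000 = -0.675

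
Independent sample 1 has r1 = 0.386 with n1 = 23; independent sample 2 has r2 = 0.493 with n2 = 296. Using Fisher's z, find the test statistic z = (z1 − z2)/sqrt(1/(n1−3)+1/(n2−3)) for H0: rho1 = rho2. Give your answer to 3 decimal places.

Fisher z-transforms: z1 = atanh(0.386) = 0.407091, z2 = atanh(0.493) = 0.540016; difference d = -0.132925
Var(d) = 1/20 + 1/293 = 0.0500000 + 0.0034130 = 0.0534130
z = d/√Var(d) = -0.132925 / √0.0534130 = -0.132925 / 0.231113 = -0.575

-0.575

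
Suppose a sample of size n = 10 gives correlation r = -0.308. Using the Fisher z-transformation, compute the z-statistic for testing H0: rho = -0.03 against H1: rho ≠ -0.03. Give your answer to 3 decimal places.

-0.763

z_r = atanh(-0.308) = -0.318334,  z_0 = atanh(-0.03) = -0.030009
SE = 1/√(n−3) = 1/√7 = 0.377964
z = (z_r − z_0)/SE = (-0.318334 − (-0.030009)) / 0.377964 = -0.288325 / 0.377964 = -0.763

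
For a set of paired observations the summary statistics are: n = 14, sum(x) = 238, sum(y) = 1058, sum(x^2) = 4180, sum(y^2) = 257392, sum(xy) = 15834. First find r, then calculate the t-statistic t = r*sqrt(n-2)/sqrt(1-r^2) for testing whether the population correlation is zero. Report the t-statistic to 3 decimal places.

Numerator: nΣxy − (Σx)(Σy) = 14·15834 − (238)(1058) = -30128
Denominator: √[(nΣx²−(Σx)²)(nΣy²−(Σy)²)]
  nΣx²−(Σx)² = 14·4180 − 56644 = 1876;  nΣy²−(Σy)² = 14·257392 − 1119364 = 2484124
  √(1876·2484124) = √4660216624 = 68265.7793
r = -30128 / 68265.7793 = -0.4413
t = r·√(n−2)/√(1−r²) = -0.4413·√12 / √(1−0.194746) = -1.528708 / 0.897359 = -1.704

-1.704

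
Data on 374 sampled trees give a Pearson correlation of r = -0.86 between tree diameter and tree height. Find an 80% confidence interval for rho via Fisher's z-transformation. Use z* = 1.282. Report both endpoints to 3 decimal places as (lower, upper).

(-0.876, -0.842)

z_r = atanh(-0.86) = -1.293345;  SE = 1/√(n−3) = 1/√371 = 0.051917
z-limits: -1.293345 ± 1.282·0.051917 = -1.293345 ± 0.066558 = [-1.359903, -1.226787]
ρ-limits: (tanh -1.359903, tanh -1.226787) = (-0.876, -0.842)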